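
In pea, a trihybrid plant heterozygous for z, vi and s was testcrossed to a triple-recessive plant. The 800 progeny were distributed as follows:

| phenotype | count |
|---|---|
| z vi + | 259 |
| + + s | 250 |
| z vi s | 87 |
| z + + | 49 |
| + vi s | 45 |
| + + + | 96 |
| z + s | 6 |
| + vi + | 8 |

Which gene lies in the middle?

The two most frequent reciprocal classes, z vi + and + + s, are the parental types, so the F1 was z vi + / + + s.
The two rarest classes, + vi + and z + s, are the double crossovers. Comparing them with the parentals, only the z allele has switched, so z is the middle locus and the order is s – z – vi.

z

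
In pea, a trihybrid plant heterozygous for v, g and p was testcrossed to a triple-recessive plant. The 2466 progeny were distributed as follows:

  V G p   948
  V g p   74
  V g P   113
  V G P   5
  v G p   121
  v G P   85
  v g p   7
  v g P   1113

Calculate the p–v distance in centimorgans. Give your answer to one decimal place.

The two most frequent reciprocal classes, V G p and v g P, are the parental types, so the F1 was V G p / v g P.
The two rarest classes, V G P and v g p, are the double crossovers. Comparing them with the parentals, only the p allele has switched, so p is the middle locus and the order is g – p – v.
Crossovers in the p–v interval produce the single-crossover classes v G p and V g P (121 + 113 = 234) plus the double crossovers (12).
RF(p–v) = (234 + 12) / 2466 = 246/2466 = 0.0998 → 10.0 centimorgans.

10.0 centimorgans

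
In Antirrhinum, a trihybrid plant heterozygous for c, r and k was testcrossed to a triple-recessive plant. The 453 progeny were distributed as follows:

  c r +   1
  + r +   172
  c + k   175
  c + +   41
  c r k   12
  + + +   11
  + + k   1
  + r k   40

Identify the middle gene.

c

The two most frequent reciprocal classes, c + k and + r +, are the parental types, so the F1 was c + k / + r +.
The two rarest classes, + + k and c r +, are the double crossovers. Comparing them with the parentals, only the c allele has switched, so c is the middle locus and the order is r – c – k.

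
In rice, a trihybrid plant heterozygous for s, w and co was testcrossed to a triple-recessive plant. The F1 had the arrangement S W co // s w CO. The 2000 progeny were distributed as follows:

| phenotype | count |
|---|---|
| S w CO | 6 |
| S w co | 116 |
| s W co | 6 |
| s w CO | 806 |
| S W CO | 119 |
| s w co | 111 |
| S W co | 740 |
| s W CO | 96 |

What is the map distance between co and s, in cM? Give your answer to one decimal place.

The two rarest classes, s W co and S w CO, are the double crossovers. Comparing them with the parentals, only the s allele has switched, so s is the middle locus and the order is w – s – co.
Crossovers in the s–co interval produce the single-crossover classes S W CO and s w co (119 + 111 = 230) plus the double crossovers (12).
RF(s–co) = (230 + 12) / 2000 = 242/2000 = 0.1210 → 12.1 cM.

12.1 cM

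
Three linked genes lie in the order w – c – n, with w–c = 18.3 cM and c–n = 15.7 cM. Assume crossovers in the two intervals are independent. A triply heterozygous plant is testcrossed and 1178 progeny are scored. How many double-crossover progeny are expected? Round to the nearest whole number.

34

Map distances give recombination frequencies of 0.183 and 0.157 for the two intervals.
With no interference, expected double-crossover frequency = 0.183 × 0.157 = 0.02873.
Expected number = 0.02873 × 1178 = 33.85 ≈ 34.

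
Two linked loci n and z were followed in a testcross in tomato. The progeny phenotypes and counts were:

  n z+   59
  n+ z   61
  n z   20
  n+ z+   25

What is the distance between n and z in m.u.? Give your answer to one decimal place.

27.3 m.u.

The two most frequent classes, n+ z (61) and n z+ (59), are the parental types, so the F1 was n+ z / n z+.
The recombinant classes are n+ z+ and n z: 25 + 20 = 45.
Recombination frequency = 45/165 = 0.2727 ≈ 27.3%, i.e. 27.3 m.u.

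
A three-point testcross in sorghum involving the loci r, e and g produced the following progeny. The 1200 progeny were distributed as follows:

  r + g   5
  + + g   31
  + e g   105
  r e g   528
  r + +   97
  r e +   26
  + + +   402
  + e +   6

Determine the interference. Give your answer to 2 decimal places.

The two most frequent reciprocal classes, r e g and + + +, are the parental types, so the F1 was r e g / + + +.
The two rarest classes, r + g and + e +, are the double crossovers. Comparing them with the parentals, only the e allele has switched, so e is the middle locus and the order is r – e – g.
r–e: (202 + 11)/1200 = 0.1775; e–g: (57 + 11)/1200 = 0.0567.
Expected DCO frequency = 0.1775 × 0.0567 ≈ 0.01006; observed = 11/1200 ≈ 0.00917.
Coefficient of coincidence = 0.00917/0.01006 ≈ 0.91; interference = 1 − 0.91 = 0.09.

0.09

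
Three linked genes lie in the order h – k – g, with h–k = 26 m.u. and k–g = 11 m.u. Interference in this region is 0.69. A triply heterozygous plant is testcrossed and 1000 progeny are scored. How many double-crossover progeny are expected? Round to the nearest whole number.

9

Map distances give recombination frequencies of 0.260 and 0.110 for the two intervals.
With interference 0.69 (so coincidence = 0.31), expected double-crossover frequency = 0.260 × 0.110 × 0.31 = 0.00887.
Expected number = 0.00887 × 1000 = 8.87 ≈ 9.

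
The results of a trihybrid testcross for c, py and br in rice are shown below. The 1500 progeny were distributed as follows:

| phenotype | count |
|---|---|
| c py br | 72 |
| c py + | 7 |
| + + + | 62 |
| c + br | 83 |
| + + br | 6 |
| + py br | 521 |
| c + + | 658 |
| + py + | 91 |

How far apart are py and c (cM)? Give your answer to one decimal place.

The two most frequent reciprocal classes, + py br and c + +, are the parental types, so the F1 was + py br / c + +.
The two rarest classes, + + br and c py +, are the double crossovers. Comparing them with the parentals, only the py allele has switched, so py is the middle locus and the order is br – py – c.
Crossovers in the py–c interval produce the single-crossover classes c py br and + + + (72 + 62 = 134) plus the double crossovers (13).
RF(py–c) = (134 + 13) / 1500 = 147/1500 = 0.0980 → 9.8 cM.

9.8 cM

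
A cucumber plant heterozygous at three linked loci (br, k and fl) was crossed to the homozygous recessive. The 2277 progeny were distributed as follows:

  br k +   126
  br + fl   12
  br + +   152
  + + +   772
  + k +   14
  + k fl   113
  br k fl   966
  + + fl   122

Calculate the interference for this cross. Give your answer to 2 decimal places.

0.26

The two most frequent reciprocal classes, br k fl and + + +, are the parental types, so the F1 was br k fl / + + +.
The two rarest classes, br + fl and + k +, are the double crossovers. Comparing them with the parentals, only the k allele has switched, so k is the middle locus and the order is br – k – fl.
br–k: (265 + 26)/2277 = 0.1278; k–fl: (248 + 26)/2277 = 0.1203.
Expected DCO frequency = 0.1278 × 0.1203 ≈ 0.01537; observed = 26/2277 ≈ 0.01142.
Coefficient of coincidence = 0.01142/0.01537 ≈ 0.74; interference = 1 − 0.74 = 0.26.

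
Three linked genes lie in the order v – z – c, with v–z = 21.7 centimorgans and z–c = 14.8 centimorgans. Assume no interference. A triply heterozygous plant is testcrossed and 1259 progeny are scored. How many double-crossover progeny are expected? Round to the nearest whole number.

Map distances give recombination frequencies of 0.217 and 0.148 for the two intervals.
With no interference, expected double-crossover frequency = 0.217 × 0.148 = 0.03212.
Expected number = 0.03212 × 1259 = 40.43 ≈ 40.

40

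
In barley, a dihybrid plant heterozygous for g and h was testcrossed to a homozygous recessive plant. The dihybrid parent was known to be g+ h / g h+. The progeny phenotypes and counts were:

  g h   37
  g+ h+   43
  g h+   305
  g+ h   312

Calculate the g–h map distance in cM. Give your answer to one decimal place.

11.5 cM

The recombinant classes are g+ h+ and g h: 43 + 37 = 80.
Recombination frequency = 80/697 = 0.1148 ≈ 11.5%, i.e. 11.5 cM.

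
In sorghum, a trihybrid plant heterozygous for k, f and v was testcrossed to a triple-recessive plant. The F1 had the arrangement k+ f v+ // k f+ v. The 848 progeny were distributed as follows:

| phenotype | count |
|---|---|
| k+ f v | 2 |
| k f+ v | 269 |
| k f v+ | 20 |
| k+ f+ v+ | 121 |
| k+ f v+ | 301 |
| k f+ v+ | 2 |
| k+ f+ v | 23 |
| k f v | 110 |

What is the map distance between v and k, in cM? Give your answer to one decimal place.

The two rarest classes, k+ f v and k f+ v+, are the double crossovers. Comparing them with the parentals, only the v allele has switched, so v is the middle locus and the order is k – v – f.
Crossovers in the k–v interval produce the single-crossover classes k f v+ and k+ f+ v (20 + 23 = 43) plus the double crossovers (4).
RF(k–v) = (43 + 4) / 848 = 47/848 = 0.0554 → 5.5 cM.

5.5 cM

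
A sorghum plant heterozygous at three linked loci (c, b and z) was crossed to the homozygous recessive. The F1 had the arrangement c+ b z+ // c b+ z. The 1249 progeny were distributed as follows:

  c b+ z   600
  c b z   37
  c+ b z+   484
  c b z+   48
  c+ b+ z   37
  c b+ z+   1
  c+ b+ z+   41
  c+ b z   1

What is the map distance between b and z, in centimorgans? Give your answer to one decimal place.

The two rarest classes, c+ b z and c b+ z+, are the double crossovers. Comparing them with the parentals, only the z allele has switched, so z is the middle locus and the order is c – z – b.
Crossovers in the z–b interval produce the single-crossover classes c+ b+ z+ and c b z (41 + 37 = 78) plus the double crossovers (2).
RF(z–b) = (78 + 2) / 1249 = 80/1249 = 0.0641 → 6.4 centimorgans.

6.4 centimorgans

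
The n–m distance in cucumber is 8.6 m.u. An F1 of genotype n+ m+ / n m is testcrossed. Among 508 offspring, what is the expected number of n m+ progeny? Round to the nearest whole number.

22

A map distance of 8.6 m.u. corresponds to a recombination frequency of 0.086.
The F1 is n+ m+ / n m, so n m+ is a recombinant gamete class with expected frequency r/2 = 0.086/2 = 0.0430.
Expected number = 0.0430 × 508 = 21.84 ≈ 22.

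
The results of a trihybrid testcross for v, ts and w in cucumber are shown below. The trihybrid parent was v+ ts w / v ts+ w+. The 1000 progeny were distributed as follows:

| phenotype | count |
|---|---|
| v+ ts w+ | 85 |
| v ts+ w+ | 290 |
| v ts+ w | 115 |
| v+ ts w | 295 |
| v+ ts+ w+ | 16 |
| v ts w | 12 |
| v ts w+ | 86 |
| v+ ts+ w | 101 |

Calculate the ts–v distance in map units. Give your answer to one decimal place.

21.5 map units

The two rarest classes, v ts w and v+ ts+ w+, are the double crossovers. Comparing them with the parentals, only the v allele has switched, so v is the middle locus and the order is ts – v – w.
Crossovers in the ts–v interval produce the single-crossover classes v+ ts+ w and v ts w+ (101 + 86 = 187) plus the double crossovers (28).
RF(ts–v) = (187 + 28) / 1000 = 215/1000 = 0.2150 → 21.5 map units.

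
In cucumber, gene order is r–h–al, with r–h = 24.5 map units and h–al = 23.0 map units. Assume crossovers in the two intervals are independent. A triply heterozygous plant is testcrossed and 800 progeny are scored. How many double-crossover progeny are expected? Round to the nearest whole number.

45

Map distances give recombination frequencies of 0.245 and 0.230 for the two intervals.
With no interference, expected double-crossover frequency = 0.245 × 0.230 = 0.05635.
Expected number = 0.05635 × 800 = 45.08 ≈ 45.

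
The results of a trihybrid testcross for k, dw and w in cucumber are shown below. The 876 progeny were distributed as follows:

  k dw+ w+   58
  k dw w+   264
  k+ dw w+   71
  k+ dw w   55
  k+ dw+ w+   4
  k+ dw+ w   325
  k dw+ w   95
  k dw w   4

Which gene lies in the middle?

w

The two most frequent reciprocal classes, k+ dw+ w and k dw w+, are the parental types, so the F1 was k+ dw+ w / k dw w+.
The two rarest classes, k+ dw+ w+ and k dw w, are the double crossovers. Comparing them with the parentals, only the w allele has switched, so w is the middle locus and the order is k – w – dw.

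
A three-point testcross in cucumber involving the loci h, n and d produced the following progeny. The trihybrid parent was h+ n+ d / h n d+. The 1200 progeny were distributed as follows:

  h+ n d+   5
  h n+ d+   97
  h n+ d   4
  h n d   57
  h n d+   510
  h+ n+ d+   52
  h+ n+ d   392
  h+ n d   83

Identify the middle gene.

The two rarest classes, h n+ d and h+ n d+, are the double crossovers. Comparing them with the parentals, only the h allele has switched, so h is the middle locus and the order is d – h – n.

h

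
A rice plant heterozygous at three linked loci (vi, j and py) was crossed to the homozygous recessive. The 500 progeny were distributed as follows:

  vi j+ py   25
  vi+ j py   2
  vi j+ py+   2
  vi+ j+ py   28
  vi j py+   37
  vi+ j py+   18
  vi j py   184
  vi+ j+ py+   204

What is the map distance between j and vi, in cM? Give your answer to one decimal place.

9.4 cM

The two most frequent reciprocal classes, vi j py and vi+ j+ py+, are the parental types, so the F1 was vi j py / vi+ j+ py+.
The two rarest classes, vi+ j py and vi j+ py+, are the double crossovers. Comparing them with the parentals, only the vi allele has switched, so vi is the middle locus and the order is py – vi – j.
Crossovers in the vi–j interval produce the single-crossover classes vi j+ py and vi+ j py+ (25 + 18 = 43) plus the double crossovers (4).
RF(vi–j) = (43 + 4) / 500 = 47/500 = 0.0940 → 9.4 cM.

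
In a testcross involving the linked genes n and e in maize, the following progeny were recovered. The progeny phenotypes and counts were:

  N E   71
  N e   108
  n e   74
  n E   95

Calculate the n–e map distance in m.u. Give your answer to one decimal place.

41.7 m.u.

The two most frequent classes, N e (108) and n E (95), are the parental types, so the F1 was N e / n E.
The recombinant classes are N E and n e: 71 + 74 = 145.
Recombination frequency = 145/348 = 0.4167 ≈ 41.7%, i.e. 41.7 m.u.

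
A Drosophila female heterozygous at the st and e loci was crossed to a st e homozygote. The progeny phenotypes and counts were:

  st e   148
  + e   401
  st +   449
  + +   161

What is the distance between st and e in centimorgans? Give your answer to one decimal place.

The two most frequent classes, + e (401) and st + (449), are the parental types, so the F1 was + e / st +.
The recombinant classes are + + and st e: 161 + 148 = 309.
Recombination frequency = 309/1159 = 0.2666 ≈ 26.7%, i.e. 26.7 centimorgans.

26.7 centimorgans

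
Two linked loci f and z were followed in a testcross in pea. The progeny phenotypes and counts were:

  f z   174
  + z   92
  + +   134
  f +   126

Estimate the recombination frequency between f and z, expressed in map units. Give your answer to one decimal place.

41.4 map units

The two most frequent classes, + + (134) and f z (174), are the parental types, so the F1 was + + / f z.
The recombinant classes are + z and f +: 92 + 126 = 218.
Recombination frequency = 218/526 = 0.4144 ≈ 41.4%, i.e. 41.4 map units.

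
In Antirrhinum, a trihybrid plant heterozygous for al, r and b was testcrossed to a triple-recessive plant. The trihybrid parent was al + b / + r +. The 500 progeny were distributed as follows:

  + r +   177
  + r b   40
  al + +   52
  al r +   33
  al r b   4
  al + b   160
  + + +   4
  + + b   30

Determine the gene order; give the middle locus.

r

The two rarest classes, al r b and + + +, are the double crossovers. Comparing them with the parentals, only the r allele has switched, so r is the middle locus and the order is al – r – b.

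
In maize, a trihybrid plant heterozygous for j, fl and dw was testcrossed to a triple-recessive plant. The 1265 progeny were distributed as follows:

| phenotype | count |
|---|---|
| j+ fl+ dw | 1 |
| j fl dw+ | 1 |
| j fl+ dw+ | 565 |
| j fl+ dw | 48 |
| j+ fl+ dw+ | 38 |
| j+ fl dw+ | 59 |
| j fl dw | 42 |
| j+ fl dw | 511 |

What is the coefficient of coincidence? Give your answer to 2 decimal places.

The two most frequent reciprocal classes, j+ fl dw and j fl+ dw+, are the parental types, so the F1 was j+ fl dw / j fl+ dw+.
The two rarest classes, j+ fl+ dw and j fl dw+, are the double crossovers. Comparing them with the parentals, only the fl allele has switched, so fl is the middle locus and the order is dw – fl – j.
dw–fl: (107 + 2)/1265 = 0.0862; fl–j: (80 + 2)/1265 = 0.0648.
Expected DCO frequency = 0.0862 × 0.0648 ≈ 0.00559; observed = 2/1265 ≈ 0.00158.
Coefficient of coincidence = 0.00158/0.00559 ≈ 0.28.

0.28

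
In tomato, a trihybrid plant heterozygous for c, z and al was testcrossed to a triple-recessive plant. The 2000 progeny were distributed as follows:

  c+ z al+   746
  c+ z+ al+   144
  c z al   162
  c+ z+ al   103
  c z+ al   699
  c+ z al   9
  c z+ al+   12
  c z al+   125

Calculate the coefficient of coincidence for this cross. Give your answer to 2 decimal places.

0.52

The two most frequent reciprocal classes, c z+ al and c+ z al+, are the parental types, so the F1 was c z+ al / c+ z al+.
The two rarest classes, c z+ al+ and c+ z al, are the double crossovers. Comparing them with the parentals, only the al allele has switched, so al is the middle locus and the order is c – al – z.
c–al: (228 + 21)/2000 = 0.1245; al–z: (306 + 21)/2000 = 0.1635.
Expected DCO frequency = 0.1245 × 0.1635 ≈ 0.02036; observed = 21/2000 ≈ 0.01050.
Coefficient of coincidence = 0.01050/0.02036 ≈ 0.52.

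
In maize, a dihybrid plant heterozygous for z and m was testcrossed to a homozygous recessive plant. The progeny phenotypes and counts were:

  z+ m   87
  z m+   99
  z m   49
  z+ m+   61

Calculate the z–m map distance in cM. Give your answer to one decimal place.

37.2 cM

The two most frequent classes, z+ m (87) and z m+ (99), are the parental types, so the F1 was z+ m / z m+.
The recombinant classes are z+ m+ and z m: 61 + 49 = 110.
Recombination frequency = 110/296 = 0.3716 ≈ 37.2%, i.e. 37.2 cM.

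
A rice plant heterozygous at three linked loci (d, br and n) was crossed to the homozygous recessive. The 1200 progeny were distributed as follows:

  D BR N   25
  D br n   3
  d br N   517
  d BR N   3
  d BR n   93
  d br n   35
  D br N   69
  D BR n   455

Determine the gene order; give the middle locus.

The two most frequent reciprocal classes, d br N and D BR n, are the parental types, so the F1 was d br N / D BR n.
The two rarest classes, d BR N and D br n, are the double crossovers. Comparing them with the parentals, only the br allele has switched, so br is the middle locus and the order is d – br – n.

br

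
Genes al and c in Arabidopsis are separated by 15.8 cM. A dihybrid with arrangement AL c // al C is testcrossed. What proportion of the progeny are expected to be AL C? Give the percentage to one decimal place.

7.9%

A map distance of 15.8 cM corresponds to a recombination frequency of 0.158.
The F1 is AL c / al C, so AL C is a recombinant gamete class with expected frequency r/2 = 0.158/2 = 0.0790.
That is 0.0790 = 7.9% of the progeny.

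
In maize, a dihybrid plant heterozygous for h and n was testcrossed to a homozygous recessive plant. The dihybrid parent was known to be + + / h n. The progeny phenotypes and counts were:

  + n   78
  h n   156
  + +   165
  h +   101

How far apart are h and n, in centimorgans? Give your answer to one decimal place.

35.8 centimorgans

The recombinant classes are + n and h +: 78 + 101 = 179.
Recombination frequency = 179/500 = 0.3580 ≈ 35.8%, i.e. 35.8 centimorgans.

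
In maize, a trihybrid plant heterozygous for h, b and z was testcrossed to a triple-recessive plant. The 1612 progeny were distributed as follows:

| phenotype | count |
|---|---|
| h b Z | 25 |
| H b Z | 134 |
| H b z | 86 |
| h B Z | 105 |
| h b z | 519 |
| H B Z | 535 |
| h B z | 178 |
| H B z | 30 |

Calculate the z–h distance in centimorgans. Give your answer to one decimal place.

15.3 centimorgans

The two most frequent reciprocal classes, H B Z and h b z, are the parental types, so the F1 was H B Z / h b z.
The two rarest classes, H B z and h b Z, are the double crossovers. Comparing them with the parentals, only the z allele has switched, so z is the middle locus and the order is b – z – h.
Crossovers in the z–h interval produce the single-crossover classes h B Z and H b z (105 + 86 = 191) plus the double crossovers (55).
RF(z–h) = (191 + 55) / 1612 = 246/1612 = 0.1526 → 15.3 centimorgans.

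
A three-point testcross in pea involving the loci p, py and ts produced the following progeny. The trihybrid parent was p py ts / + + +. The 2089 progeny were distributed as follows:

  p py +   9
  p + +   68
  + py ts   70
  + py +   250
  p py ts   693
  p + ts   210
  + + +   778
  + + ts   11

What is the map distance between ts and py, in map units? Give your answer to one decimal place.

The two rarest classes, p py + and + + ts, are the double crossovers. Comparing them with the parentals, only the ts allele has switched, so ts is the middle locus and the order is p – ts – py.
Crossovers in the ts–py interval produce the single-crossover classes p + ts and + py + (210 + 250 = 460) plus the double crossovers (20).
RF(ts–py) = (460 + 20) / 2089 = 480/2089 = 0.2298 → 23.0 map units.

23.0 map units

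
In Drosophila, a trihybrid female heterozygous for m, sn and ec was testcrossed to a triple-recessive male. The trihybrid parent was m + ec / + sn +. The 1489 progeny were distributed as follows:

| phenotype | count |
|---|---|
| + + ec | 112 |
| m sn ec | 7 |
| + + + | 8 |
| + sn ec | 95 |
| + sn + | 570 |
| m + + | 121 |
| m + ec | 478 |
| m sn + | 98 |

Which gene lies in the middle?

The two rarest classes, m sn ec and + + +, are the double crossovers. Comparing them with the parentals, only the sn allele has switched, so sn is the middle locus and the order is ec – sn – m.

sn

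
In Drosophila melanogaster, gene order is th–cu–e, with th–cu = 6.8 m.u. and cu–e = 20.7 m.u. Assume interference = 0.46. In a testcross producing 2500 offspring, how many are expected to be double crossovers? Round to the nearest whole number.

Map distances give recombination frequencies of 0.068 and 0.207 for the two intervals.
With interference 0.46 (so coincidence = 0.54), expected double-crossover frequency = 0.068 × 0.207 × 0.54 = 0.00760.
Expected number = 0.00760 × 2500 = 19.00 ≈ 19.

19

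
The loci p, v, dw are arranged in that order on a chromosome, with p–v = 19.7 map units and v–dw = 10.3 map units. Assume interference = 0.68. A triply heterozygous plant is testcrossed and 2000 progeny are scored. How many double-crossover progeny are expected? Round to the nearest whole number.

Map distances give recombination frequencies of 0.197 and 0.103 for the two intervals.
With interference 0.68 (so coincidence = 0.32), expected double-crossover frequency = 0.197 × 0.103 × 0.32 = 0.00649.
Expected number = 0.00649 × 2000 = 12.99 ≈ 13.

13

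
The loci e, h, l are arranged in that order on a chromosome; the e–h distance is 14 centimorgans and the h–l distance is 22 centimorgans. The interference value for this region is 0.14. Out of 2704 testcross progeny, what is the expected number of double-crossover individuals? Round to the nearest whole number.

Map distances give recombination frequencies of 0.140 and 0.220 for the two intervals.
With interference 0.14 (so coincidence = 0.86), expected double-crossover frequency = 0.140 × 0.220 × 0.86 = 0.02649.
Expected number = 0.02649 × 2704 = 71.62 ≈ 72.

72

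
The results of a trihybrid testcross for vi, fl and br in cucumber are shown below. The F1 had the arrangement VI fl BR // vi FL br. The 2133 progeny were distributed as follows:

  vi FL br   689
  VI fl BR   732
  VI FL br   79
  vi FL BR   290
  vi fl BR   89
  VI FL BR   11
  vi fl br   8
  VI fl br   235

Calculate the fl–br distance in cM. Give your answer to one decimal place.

The two rarest classes, VI FL BR and vi fl br, are the double crossovers. Comparing them with the parentals, only the fl allele has switched, so fl is the middle locus and the order is br – fl – vi.
Crossovers in the br–fl interval produce the single-crossover classes VI fl br and vi FL BR (235 + 290 = 525) plus the double crossovers (19).
RF(br–fl) = (525 + 19) / 2133 = 544/2133 = 0.2550 → 25.5 cM.

25.5 cM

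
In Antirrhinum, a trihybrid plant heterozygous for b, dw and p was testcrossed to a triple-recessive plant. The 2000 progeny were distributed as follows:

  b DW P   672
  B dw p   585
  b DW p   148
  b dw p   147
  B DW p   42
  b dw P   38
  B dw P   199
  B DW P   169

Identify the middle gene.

The two most frequent reciprocal classes, B dw p and b DW P, are the parental types, so the F1 was B dw p / b DW P.
The two rarest classes, B DW p and b dw P, are the double crossovers. Comparing them with the parentals, only the dw allele has switched, so dw is the middle locus and the order is b – dw – p.

dw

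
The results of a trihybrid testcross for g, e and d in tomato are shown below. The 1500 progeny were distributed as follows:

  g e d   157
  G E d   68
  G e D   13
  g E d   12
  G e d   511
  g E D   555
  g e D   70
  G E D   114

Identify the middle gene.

d

The two most frequent reciprocal classes, g E D and G e d, are the parental types, so the F1 was g E D / G e d.
The two rarest classes, g E d and G e D, are the double crossovers. Comparing them with the parentals, only the d allele has switched, so d is the middle locus and the order is e – d – g.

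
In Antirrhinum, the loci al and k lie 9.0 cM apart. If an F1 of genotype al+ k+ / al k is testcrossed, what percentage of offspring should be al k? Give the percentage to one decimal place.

45.5%

A map distance of 9.0 cM corresponds to a recombination frequency of 0.090.
The F1 is al+ k+ / al k, so al k is a parental gamete class with expected frequency (1 − r)/2 = 0.910/2 = 0.4550.
That is 0.4550 = 45.5% of the progeny.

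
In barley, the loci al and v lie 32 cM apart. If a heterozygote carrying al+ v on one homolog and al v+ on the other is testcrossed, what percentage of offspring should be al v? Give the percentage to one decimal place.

16.0%

A map distance of 32 cM corresponds to a recombination frequency of 0.320.
The F1 is al+ v / al v+, so al v is a recombinant gamete class with expected frequency r/2 = 0.320/2 = 0.1600.
That is 0.1600 = 16.0% of the progeny.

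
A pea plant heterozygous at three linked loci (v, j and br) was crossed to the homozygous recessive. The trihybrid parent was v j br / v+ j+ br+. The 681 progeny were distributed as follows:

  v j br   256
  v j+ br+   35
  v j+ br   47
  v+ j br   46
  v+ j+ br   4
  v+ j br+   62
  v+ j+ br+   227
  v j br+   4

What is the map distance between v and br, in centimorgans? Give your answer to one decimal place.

13.1 centimorgans

The two rarest classes, v j br+ and v+ j+ br, are the double crossovers. Comparing them with the parentals, only the br allele has switched, so br is the middle locus and the order is v – br – j.
Crossovers in the v–br interval produce the single-crossover classes v+ j br and v j+ br+ (46 + 35 = 81) plus the double crossovers (8).
RF(v–br) = (81 + 8) / 681 = 89/681 = 0.1307 → 13.1 centimorgans.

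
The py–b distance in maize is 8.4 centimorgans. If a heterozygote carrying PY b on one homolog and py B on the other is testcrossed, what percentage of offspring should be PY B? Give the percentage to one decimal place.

4.2%

A map distance of 8.4 centimorgans corresponds to a recombination frequency of 0.084.
The F1 is PY b / py B, so PY B is a recombinant gamete class with expected frequency r/2 = 0.084/2 = 0.0420.
That is 0.0420 = 4.2% of the progeny.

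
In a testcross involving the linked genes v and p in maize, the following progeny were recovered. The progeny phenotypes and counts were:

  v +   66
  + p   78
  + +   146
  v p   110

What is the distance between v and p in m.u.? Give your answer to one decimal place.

36.0 m.u.

The two most frequent classes, + + (146) and v p (110), are the parental types, so the F1 was + + / v p.
The recombinant classes are + p and v +: 78 + 66 = 144.
Recombination frequency = 144/400 = 0.3600 ≈ 36.0%, i.e. 36.0 m.u.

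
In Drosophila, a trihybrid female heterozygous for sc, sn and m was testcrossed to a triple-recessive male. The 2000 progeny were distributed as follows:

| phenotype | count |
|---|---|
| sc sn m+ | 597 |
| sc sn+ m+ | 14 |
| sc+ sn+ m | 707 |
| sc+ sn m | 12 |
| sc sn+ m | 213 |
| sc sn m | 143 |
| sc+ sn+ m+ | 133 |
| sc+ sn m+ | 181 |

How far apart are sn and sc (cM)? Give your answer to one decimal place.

The two most frequent reciprocal classes, sc sn m+ and sc+ sn+ m, are the parental types, so the F1 was sc sn m+ / sc+ sn+ m.
The two rarest classes, sc sn+ m+ and sc+ sn m, are the double crossovers. Comparing them with the parentals, only the sn allele has switched, so sn is the middle locus and the order is sc – sn – m.
Crossovers in the sc–sn interval produce the single-crossover classes sc+ sn m+ and sc sn+ m (181 + 213 = 394) plus the double crossovers (26).
RF(sc–sn) = (394 + 26) / 2000 = 420/2000 = 0.2100 → 21.0 cM.

21.0 cM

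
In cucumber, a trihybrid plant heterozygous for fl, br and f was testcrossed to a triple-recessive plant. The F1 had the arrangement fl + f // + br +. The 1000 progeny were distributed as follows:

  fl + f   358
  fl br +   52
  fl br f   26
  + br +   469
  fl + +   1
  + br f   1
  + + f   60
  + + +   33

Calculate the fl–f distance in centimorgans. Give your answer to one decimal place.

The two rarest classes, fl + + and + br f, are the double crossovers. Comparing them with the parentals, only the f allele has switched, so f is the middle locus and the order is fl – f – br.
Crossovers in the fl–f interval produce the single-crossover classes + + f and fl br + (60 + 52 = 112) plus the double crossovers (2).
RF(fl–f) = (112 + 2) / 1000 = 114/1000 = 0.1140 → 11.4 centimorgans.

11.4 centimorgans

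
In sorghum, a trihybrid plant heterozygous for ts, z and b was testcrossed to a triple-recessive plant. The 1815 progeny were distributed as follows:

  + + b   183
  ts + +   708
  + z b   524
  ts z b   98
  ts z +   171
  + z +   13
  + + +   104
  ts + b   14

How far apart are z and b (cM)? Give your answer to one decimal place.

The two most frequent reciprocal classes, + z b and ts + +, are the parental types, so the F1 was + z b / ts + +.
The two rarest classes, + z + and ts + b, are the double crossovers. Comparing them with the parentals, only the b allele has switched, so b is the middle locus and the order is ts – b – z.
Crossovers in the b–z interval produce the single-crossover classes + + b and ts z + (183 + 171 = 354) plus the double crossovers (27).
RF(b–z) = (354 + 27) / 1815 = 381/1815 = 0.2099 → 21.0 cM.

21.0 cM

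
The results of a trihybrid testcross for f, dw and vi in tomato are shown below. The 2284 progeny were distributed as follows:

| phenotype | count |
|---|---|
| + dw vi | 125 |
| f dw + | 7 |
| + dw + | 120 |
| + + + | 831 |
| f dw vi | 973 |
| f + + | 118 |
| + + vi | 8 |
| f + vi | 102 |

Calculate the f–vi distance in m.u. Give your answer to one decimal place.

11.3 m.u.

The two most frequent reciprocal classes, f dw vi and + + +, are the parental types, so the F1 was f dw vi / + + +.
The two rarest classes, f dw + and + + vi, are the double crossovers. Comparing them with the parentals, only the vi allele has switched, so vi is the middle locus and the order is dw – vi – f.
Crossovers in the vi–f interval produce the single-crossover classes + dw vi and f + + (125 + 118 = 243) plus the double crossovers (15).
RF(vi–f) = (243 + 15) / 2284 = 258/2284 = 0.1130 → 11.3 m.u.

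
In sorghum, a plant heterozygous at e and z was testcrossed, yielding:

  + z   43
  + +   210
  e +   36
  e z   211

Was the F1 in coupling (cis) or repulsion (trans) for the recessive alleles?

The two most frequent classes are + + (210) and e z (211); these are the parental (non-recombinant) types.
So the F1 carried + + on one chromosome and e z on the other — the recessive alleles are on the same chromosome (cis / coupling).

cis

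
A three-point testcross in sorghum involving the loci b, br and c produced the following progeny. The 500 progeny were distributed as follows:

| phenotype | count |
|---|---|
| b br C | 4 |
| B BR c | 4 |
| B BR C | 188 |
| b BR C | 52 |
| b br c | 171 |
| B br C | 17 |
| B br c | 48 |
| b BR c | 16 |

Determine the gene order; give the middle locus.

The two most frequent reciprocal classes, b br c and B BR C, are the parental types, so the F1 was b br c / B BR C.
The two rarest classes, b br C and B BR c, are the double crossovers. Comparing them with the parentals, only the c allele has switched, so c is the middle locus and the order is b – c – br.

c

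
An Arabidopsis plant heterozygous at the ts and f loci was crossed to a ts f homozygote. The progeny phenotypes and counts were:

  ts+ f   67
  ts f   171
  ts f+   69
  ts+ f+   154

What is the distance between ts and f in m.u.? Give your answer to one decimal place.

29.5 m.u.

The two most frequent classes, ts+ f+ (154) and ts f (171), are the parental types, so the F1 was ts+ f+ / ts f.
The recombinant classes are ts+ f and ts f+: 67 + 69 = 136.
Recombination frequency = 136/461 = 0.2950 ≈ 29.5%, i.e. 29.5 m.u.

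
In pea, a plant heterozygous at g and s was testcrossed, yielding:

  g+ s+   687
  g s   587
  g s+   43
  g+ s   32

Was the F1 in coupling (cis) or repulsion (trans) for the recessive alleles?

The two most frequent classes are g+ s+ (687) and g s (587); these are the parental (non-recombinant) types.
So the F1 carried g+ s+ on one chromosome and g s on the other — the recessive alleles are on the same chromosome (cis / coupling).

cis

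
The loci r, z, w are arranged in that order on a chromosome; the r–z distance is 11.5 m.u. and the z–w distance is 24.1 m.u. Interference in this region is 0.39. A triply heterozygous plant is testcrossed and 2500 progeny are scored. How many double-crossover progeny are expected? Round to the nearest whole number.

Map distances give recombination frequencies of 0.115 and 0.241 for the two intervals.
With interference 0.39 (so coincidence = 0.61), expected double-crossover frequency = 0.115 × 0.241 × 0.61 = 0.01691.
Expected number = 0.01691 × 2500 = 42.27 ≈ 42.

42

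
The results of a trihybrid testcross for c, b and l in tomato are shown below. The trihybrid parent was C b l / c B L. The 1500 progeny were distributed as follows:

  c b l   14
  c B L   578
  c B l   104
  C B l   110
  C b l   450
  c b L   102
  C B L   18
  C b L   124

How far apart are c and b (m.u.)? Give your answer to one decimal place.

The two rarest classes, c b l and C B L, are the double crossovers. Comparing them with the parentals, only the c allele has switched, so c is the middle locus and the order is l – c – b.
Crossovers in the c–b interval produce the single-crossover classes C B l and c b L (110 + 102 = 212) plus the double crossovers (32).
RF(c–b) = (212 + 32) / 1500 = 244/1500 = 0.1627 → 16.3 m.u.

16.3 m.u.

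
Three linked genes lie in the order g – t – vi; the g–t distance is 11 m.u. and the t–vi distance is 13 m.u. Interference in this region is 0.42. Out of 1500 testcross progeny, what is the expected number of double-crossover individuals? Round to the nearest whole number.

12

Map distances give recombination frequencies of 0.110 and 0.130 for the two intervals.
With interference 0.42 (so coincidence = 0.58), expected double-crossover frequency = 0.110 × 0.130 × 0.58 = 0.00829.
Expected number = 0.00829 × 1500 = 12.44 ≈ 12.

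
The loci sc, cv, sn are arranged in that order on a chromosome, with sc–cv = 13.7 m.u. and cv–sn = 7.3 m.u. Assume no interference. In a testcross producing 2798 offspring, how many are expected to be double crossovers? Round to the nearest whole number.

Map distances give recombination frequencies of 0.137 and 0.073 for the two intervals.
With no interference, expected double-crossover frequency = 0.137 × 0.073 = 0.01000.
Expected number = 0.01000 × 2798 = 27.98 ≈ 28.

28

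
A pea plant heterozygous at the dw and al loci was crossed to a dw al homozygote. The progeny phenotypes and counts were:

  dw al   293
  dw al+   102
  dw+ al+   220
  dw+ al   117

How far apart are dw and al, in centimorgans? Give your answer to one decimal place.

29.9 centimorgans

The two most frequent classes, dw+ al+ (220) and dw al (293), are the parental types, so the F1 was dw+ al+ / dw al.
The recombinant classes are dw+ al and dw al+: 117 + 102 = 219.
Recombination frequency = 219/732 = 0.2992 ≈ 29.9%, i.e. 29.9 centimorgans.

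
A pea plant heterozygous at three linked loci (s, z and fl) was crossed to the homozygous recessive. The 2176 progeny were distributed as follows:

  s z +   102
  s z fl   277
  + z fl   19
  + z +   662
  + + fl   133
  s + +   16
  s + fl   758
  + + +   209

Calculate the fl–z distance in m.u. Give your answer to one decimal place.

The two most frequent reciprocal classes, + z + and s + fl, are the parental types, so the F1 was + z + / s + fl.
The two rarest classes, + z fl and s + +, are the double crossovers. Comparing them with the parentals, only the fl allele has switched, so fl is the middle locus and the order is z – fl – s.
Crossovers in the z–fl interval produce the single-crossover classes + + + and s z fl (209 + 277 = 486) plus the double crossovers (35).
RF(z–fl) = (486 + 35) / 2176 = 521/2176 = 0.2394 → 23.9 m.u.

23.9 m.u.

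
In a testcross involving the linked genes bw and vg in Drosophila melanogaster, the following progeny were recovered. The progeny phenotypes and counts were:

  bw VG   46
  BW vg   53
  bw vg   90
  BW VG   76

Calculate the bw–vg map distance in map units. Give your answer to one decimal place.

37.4 map units

The two most frequent classes, BW VG (76) and bw vg (90), are the parental types, so the F1 was BW VG / bw vg.
The recombinant classes are BW vg and bw VG: 53 + 46 = 99.
Recombination frequency = 99/265 = 0.3736 ≈ 37.4%, i.e. 37.4 map units.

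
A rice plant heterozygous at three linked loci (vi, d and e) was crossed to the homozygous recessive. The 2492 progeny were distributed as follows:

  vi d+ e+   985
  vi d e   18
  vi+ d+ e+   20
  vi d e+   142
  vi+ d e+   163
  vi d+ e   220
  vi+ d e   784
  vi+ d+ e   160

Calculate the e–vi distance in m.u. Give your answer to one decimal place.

16.9 m.u.

The two most frequent reciprocal classes, vi d+ e+ and vi+ d e, are the parental types, so the F1 was vi d+ e+ / vi+ d e.
The two rarest classes, vi+ d+ e+ and vi d e, are the double crossovers. Comparing them with the parentals, only the vi allele has switched, so vi is the middle locus and the order is d – vi – e.
Crossovers in the vi–e interval produce the single-crossover classes vi d+ e and vi+ d e+ (220 + 163 = 383) plus the double crossovers (38).
RF(vi–e) = (383 + 38) / 2492 = 421/2492 = 0.1689 → 16.9 m.u.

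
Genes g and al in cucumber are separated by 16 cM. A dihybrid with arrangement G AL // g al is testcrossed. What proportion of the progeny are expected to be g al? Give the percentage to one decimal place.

A map distance of 16 cM corresponds to a recombination frequency of 0.160.
The F1 is G AL / g al, so g al is a parental gamete class with expected frequency (1 − r)/2 = 0.840/2 = 0.4200.
That is 0.4200 = 42.0% of the progeny.

42.0%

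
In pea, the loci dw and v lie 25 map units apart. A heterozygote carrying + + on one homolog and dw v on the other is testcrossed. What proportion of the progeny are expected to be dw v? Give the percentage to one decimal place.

37.5%

A map distance of 25 map units corresponds to a recombination frequency of 0.250.
The F1 is + + / dw v, so dw v is a parental gamete class with expected frequency (1 − r)/2 = 0.750/2 = 0.3750.
That is 0.3750 = 37.5% of the progeny.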